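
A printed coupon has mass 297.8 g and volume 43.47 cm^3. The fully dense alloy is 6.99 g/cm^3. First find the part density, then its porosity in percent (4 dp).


rho_part = 297.8 / 43.47 = 6.85070163 g/cm^3
Porosity = (1 - 6.85070163/6.99)*100 = 1.9928 %


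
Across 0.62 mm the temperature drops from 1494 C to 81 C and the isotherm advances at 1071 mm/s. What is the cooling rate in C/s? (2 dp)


G = (1494-81)/0.62 = 2279.03225806 C/mm
CR = 2279.03225806 * 1071 = 2440843.55 C/s


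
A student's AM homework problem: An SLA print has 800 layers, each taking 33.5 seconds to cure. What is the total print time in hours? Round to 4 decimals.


t = 800 * 33.5 / 3600 = 7.4444 hrs


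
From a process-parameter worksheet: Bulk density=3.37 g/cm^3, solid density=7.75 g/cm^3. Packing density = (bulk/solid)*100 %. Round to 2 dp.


Packing = (3.37/7.75)*100 = 43.48 %


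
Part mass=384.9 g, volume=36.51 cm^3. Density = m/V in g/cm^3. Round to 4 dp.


rho = 384.9 / 36.51 = 10.5423 g/cm^3


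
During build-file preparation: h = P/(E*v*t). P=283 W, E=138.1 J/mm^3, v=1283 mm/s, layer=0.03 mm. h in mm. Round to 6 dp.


h = 283 / (138.1*1283*0.03) = 0.053241 mm


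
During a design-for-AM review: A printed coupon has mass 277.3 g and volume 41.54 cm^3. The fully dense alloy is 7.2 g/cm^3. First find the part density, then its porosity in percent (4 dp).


rho_part = 277.3 / 41.54 = 6.6754935 g/cm^3
Porosity = (1 - 6.6754935/7.2)*100 = 7.2848 %


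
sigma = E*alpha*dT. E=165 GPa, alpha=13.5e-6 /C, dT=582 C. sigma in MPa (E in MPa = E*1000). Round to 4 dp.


sigma = 165*1000 * 13.5e-6 * 582 = 1296.405 MPa


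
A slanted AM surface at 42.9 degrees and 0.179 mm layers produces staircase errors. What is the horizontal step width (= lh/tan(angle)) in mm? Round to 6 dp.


step = 0.179 / tan(42.9) = 0.192627 mm


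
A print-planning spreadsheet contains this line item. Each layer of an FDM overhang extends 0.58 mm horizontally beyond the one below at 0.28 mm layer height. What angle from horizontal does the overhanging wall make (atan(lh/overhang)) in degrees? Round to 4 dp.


angle = atan(0.28/0.58) = 25.7693 degrees


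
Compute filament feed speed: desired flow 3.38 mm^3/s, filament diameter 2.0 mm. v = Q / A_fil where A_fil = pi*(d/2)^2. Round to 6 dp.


A = pi*(2.0/2)^2 = 3.141593
v = 3.38 / 3.141593 = 1.075887 mm/s


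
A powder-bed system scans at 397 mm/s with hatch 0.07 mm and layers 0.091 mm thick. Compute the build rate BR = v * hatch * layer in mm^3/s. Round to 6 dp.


Rate = 397 * 0.07 * 0.091 = 2.52889 mm^3/s


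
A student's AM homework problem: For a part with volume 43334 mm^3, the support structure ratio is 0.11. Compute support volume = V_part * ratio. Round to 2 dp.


V_support = 43334 * 0.11 = 4766.74 mm^3


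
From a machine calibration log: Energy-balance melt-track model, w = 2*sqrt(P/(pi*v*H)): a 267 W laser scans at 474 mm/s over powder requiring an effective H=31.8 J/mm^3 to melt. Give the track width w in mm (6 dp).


w = 2*sqrt(267/(pi*474*31.8)) = 0.150179 mm


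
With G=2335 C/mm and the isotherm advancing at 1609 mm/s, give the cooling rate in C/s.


CR = 2335 * 1609 = 3757015 C/s


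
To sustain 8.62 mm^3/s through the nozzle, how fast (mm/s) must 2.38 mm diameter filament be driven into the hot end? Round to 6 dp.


A = pi*(2.38/2)^2 = 4.448809
v = 8.62 / 4.448809 = 1.937597 mm/s


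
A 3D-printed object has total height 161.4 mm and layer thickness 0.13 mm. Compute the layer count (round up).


Layers = ceil(161.4/0.13) = 1242


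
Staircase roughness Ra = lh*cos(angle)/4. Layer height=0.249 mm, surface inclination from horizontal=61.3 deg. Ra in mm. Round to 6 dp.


Ra = 0.249 * cos(61.3) / 4 = 0.029894 mm


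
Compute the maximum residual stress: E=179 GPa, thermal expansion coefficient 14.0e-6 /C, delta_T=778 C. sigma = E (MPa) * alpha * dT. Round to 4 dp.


sigma = 179*1000 * 14.0e-6 * 778 = 1949.668 MPa


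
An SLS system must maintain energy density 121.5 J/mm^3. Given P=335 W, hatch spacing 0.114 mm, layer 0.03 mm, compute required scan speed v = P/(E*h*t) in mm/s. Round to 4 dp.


v = 335 / (121.5*0.114*0.03) = 806.1993 mm/s


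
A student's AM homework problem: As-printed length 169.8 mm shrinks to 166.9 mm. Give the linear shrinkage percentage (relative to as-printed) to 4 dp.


Shrinkage = ((169.8-166.9)/169.8)*100 = 1.7079 %


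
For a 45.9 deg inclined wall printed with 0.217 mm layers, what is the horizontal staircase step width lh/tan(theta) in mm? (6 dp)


step = 0.217 / tan(45.9) = 0.210288 mm


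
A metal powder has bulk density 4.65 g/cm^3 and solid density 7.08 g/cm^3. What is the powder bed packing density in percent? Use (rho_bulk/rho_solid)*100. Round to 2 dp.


Packing = (4.65/7.08)*100 = 65.68 %


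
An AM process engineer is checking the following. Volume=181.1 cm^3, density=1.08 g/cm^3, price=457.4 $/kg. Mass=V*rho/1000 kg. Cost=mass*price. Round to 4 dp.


Mass = 181.1*1.08/1000 = 0.195588 kg
Cost = 0.195588 * 457.4 = 89.462 $


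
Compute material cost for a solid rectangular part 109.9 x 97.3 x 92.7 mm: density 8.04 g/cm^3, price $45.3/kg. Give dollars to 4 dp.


V = 109.9 * 97.3 * 92.7 = 991266.129 mm^3 = 991.266129 cm^3
Mass = 991.266129 * 8.04 / 1000 = 7.96977968 kg
Cost = 7.96977968 * 45.3 = 361.031 $


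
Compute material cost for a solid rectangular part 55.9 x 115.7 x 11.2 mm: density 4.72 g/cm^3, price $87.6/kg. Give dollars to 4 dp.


V = 55.9 * 115.7 * 11.2 = 72437.456 mm^3 = 72.437456 cm^3
Mass = 72.437456 * 4.72 / 1000 = 0.34190479 kg
Cost = 0.34190479 * 87.6 = 29.9509 $


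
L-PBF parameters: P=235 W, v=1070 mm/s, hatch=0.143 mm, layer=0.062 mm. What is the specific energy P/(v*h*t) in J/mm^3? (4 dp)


Build rate = 1070 * 0.143 * 0.062 = 9.48662 mm^3/s
SE = 235 / 9.48662 = 24.7717 J/mm^3


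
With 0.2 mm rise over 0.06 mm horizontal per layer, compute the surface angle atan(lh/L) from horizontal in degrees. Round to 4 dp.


angle = atan(0.2/0.06) = 73.3008 degrees


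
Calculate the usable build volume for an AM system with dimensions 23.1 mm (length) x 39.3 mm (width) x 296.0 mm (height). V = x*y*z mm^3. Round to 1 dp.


V = 23.1 * 39.3 * 296.0 = 268717.7 mm^3


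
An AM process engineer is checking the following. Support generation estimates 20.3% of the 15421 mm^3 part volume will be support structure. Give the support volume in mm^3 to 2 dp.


V_support = 15421 * 0.203 = 3130.46 mm^3


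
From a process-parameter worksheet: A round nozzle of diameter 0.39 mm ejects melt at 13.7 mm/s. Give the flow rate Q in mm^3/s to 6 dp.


A = pi*(0.39/2)^2 = 0.11945906 mm^2
Q = 0.11945906 * 13.7 = 1.636589 mm^3/s


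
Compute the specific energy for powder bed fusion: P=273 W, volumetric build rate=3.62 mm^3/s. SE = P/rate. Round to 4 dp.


SE = 273 / 3.62 = 75.4144 J/mm^3


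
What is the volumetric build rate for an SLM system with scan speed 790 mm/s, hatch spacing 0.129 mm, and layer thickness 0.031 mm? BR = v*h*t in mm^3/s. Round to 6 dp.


Rate = 790 * 0.129 * 0.031 = 3.15921 mm^3/s


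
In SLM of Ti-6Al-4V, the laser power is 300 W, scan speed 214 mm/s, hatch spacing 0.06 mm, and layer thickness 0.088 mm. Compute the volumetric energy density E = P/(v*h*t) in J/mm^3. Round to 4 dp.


E = 300 / (214*0.06*0.088) = 265.5055 J/mm^3


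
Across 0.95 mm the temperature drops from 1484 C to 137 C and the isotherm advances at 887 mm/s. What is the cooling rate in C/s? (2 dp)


G = (1484-137)/0.95 = 1417.89473684 C/mm
CR = 1417.89473684 * 887 = 1257672.63 C/s


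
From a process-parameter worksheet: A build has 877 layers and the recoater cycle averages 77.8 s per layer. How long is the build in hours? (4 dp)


t = 877 * 77.8 / 3600 = 18.9529 hrs


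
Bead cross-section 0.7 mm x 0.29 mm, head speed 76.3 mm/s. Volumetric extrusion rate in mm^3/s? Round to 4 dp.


Rate = 0.7 * 0.29 * 76.3 = 15.4889 mm^3/s


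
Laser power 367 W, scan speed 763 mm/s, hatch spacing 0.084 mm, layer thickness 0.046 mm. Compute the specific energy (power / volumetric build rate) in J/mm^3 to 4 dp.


Build rate = 763 * 0.084 * 0.046 = 2.948232 mm^3/s
SE = 367 / 2.948232 = 124.4814 J/mm^3


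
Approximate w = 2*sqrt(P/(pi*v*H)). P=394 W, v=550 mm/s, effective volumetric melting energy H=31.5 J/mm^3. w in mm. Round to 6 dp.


w = 2*sqrt(394/(pi*550*31.5)) = 0.170164 mm


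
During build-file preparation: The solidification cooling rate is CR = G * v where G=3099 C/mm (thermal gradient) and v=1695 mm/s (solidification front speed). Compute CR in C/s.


CR = 3099 * 1695 = 5252805 C/s


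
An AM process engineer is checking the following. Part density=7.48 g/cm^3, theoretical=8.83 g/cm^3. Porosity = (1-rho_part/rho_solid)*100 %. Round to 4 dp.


Porosity = (1-7.48/8.83)*100 = 15.2888 %


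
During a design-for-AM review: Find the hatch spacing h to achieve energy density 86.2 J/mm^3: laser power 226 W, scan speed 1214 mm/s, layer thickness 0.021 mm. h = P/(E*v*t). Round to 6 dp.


h = 226 / (86.2*1214*0.021) = 0.10284 mm


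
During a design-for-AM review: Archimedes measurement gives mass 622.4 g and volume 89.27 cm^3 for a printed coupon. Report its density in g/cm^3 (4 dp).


rho = 622.4 / 89.27 = 6.9721 g/cm^3


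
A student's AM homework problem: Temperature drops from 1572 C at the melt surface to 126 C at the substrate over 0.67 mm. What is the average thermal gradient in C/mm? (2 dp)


G = (1572-126)/0.67 = 2158.21 C/mm


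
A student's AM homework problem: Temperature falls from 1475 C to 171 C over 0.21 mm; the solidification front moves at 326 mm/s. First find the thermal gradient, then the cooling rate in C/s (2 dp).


G = (1475-171)/0.21 = 6209.52380952 C/mm
CR = 6209.52380952 * 326 = 2024304.76 C/s


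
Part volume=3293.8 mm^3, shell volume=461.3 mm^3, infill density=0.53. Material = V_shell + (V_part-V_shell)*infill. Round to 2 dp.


V_infill = (3293.8 - 461.3) * 0.53 = 1501.23
V_total = 461.3 + 1501.23 = 1962.53 mm^3


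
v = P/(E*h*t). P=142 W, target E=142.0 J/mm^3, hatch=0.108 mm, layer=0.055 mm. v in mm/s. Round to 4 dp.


v = 142 / (142.0*0.108*0.055) = 168.3502 mm/s


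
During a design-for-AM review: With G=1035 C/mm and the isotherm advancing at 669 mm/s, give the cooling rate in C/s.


CR = 1035 * 669 = 692415 C/s


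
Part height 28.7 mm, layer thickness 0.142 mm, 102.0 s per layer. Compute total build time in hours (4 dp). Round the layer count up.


Layers = ceil(28.7/0.142) = 203
t = 203 * 102.0 / 3600 = 5.7517 hrs


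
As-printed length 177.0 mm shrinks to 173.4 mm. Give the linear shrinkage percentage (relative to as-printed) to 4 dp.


Shrinkage = ((177.0-173.4)/177.0)*100 = 2.0339 %


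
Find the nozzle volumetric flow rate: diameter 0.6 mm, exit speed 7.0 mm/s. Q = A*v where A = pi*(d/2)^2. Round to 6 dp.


A = pi*(0.6/2)^2 = 0.28274334 mm^2
Q = 0.28274334 * 7.0 = 1.979203 mm^3/s


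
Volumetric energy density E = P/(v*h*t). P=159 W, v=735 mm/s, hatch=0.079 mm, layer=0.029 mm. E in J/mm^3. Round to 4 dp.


E = 159 / (735*0.079*0.029) = 94.4245 J/mm^3


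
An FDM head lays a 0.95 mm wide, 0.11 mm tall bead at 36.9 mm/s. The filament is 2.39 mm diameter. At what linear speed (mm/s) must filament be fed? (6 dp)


Q = 0.95 * 0.11 * 36.9 = 3.85605 mm^3/s
A_fil = pi*(2.39/2)^2 = 4.48627285 mm^2
v_feed = 3.85605 / 4.48627285 = 0.859522 mm/s


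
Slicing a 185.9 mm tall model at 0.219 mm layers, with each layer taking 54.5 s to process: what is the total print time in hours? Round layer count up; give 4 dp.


Layers = ceil(185.9/0.219) = 849
t = 849 * 54.5 / 3600 = 12.8529 hrs


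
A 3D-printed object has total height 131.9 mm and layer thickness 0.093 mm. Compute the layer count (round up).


Layers = ceil(131.9/0.093) = 1419


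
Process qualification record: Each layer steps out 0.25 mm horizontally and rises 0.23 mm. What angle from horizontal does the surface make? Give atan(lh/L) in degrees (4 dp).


angle = atan(0.23/0.25) = 42.6141 degrees


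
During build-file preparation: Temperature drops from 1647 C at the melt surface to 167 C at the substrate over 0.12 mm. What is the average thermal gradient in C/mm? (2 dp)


G = (1647-167)/0.12 = 12333.33 C/mm


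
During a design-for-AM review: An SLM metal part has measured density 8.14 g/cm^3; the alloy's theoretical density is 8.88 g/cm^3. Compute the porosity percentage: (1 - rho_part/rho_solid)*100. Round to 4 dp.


Porosity = (1-8.14/8.88)*100 = 8.3333 %


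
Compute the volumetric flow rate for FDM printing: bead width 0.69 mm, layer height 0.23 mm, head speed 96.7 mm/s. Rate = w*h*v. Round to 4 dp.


Rate = 0.69 * 0.23 * 96.7 = 15.3463 mm^3/s


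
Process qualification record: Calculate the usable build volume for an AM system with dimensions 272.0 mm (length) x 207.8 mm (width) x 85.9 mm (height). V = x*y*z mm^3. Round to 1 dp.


V = 272.0 * 207.8 * 85.9 = 4855205.4 mm^3


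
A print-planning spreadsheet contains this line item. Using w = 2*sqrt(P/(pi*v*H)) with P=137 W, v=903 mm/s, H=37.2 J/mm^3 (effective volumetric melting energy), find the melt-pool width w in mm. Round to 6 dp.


w = 2*sqrt(137/(pi*903*37.2)) = 0.072061 mm


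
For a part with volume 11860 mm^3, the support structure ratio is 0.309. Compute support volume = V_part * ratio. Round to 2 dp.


V_support = 11860 * 0.309 = 3664.74 mm^3


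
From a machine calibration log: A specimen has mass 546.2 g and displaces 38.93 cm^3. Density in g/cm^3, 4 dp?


rho = 546.2 / 38.93 = 14.0303 g/cm^3


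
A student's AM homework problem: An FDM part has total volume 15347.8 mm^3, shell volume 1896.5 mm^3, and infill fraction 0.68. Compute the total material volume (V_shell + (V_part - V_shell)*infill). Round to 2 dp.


V_infill = (15347.8 - 1896.5) * 0.68 = 9146.88
V_total = 1896.5 + 9146.88 = 11043.38 mm^3


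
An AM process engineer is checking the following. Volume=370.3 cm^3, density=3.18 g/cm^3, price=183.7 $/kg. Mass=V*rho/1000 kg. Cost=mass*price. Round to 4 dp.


Mass = 370.3*3.18/1000 = 1.177554 kg
Cost = 1.177554 * 183.7 = 216.3167 $


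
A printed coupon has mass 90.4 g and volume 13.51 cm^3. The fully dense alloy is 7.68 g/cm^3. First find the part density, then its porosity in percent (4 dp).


rho_part = 90.4 / 13.51 = 6.69133975 g/cm^3
Porosity = (1 - 6.69133975/7.68)*100 = 12.8732 %


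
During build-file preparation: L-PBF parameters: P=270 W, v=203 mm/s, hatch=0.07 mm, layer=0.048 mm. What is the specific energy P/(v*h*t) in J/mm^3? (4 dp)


Build rate = 203 * 0.07 * 0.048 = 0.68208 mm^3/s
SE = 270 / 0.68208 = 395.848 J/mm^3


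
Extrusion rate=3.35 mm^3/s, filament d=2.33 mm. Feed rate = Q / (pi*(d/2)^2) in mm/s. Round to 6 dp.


A = pi*(2.33/2)^2 = 4.263848
v = 3.35 / 4.263848 = 0.785675 mm/s


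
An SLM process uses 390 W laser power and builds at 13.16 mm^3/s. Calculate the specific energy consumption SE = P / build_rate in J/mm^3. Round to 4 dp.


SE = 390 / 13.16 = 29.6353 J/mm^3


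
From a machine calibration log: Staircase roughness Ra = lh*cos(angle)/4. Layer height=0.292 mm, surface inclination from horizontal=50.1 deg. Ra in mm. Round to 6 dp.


Ra = 0.292 * cos(50.1) / 4 = 0.046826 mm


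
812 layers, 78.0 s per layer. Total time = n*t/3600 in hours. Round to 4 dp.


t = 812 * 78.0 / 3600 = 17.5933 hrs


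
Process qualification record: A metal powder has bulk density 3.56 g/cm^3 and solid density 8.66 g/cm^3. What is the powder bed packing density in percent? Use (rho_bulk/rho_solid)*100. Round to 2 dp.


Packing = (3.56/8.66)*100 = 41.11 %


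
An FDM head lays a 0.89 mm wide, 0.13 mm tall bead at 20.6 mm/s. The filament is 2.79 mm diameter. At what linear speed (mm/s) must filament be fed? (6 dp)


Q = 0.89 * 0.13 * 20.6 = 2.38342 mm^3/s
A_fil = pi*(2.79/2)^2 = 6.11361784 mm^2
v_feed = 2.38342 / 6.11361784 = 0.389854 mm/s


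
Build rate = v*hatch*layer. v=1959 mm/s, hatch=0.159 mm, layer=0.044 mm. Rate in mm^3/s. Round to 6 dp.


Rate = 1959 * 0.159 * 0.044 = 13.705164 mm^3/s


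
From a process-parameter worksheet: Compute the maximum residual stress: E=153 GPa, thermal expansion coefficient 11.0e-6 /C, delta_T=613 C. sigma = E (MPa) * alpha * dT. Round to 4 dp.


sigma = 153*1000 * 11.0e-6 * 613 = 1031.679 MPa


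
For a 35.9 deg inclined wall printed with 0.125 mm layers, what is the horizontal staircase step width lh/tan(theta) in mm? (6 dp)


step = 0.125 / tan(35.9) = 0.172681 mm


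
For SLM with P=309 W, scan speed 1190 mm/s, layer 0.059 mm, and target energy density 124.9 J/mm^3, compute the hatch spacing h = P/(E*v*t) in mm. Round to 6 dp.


h = 309 / (124.9*1190*0.059) = 0.035237 mm


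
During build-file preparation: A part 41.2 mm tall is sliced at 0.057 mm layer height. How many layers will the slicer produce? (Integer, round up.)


Layers = ceil(41.2/0.057) = 723


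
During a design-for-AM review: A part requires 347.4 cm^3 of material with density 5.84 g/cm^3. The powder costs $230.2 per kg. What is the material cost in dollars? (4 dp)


Mass = 347.4*5.84/1000 = 2.028816 kg
Cost = 2.028816 * 230.2 = 467.0334 $


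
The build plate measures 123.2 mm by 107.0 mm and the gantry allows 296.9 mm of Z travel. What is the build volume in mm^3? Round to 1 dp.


V = 123.2 * 107.0 * 296.9 = 3913854.6 mm^3


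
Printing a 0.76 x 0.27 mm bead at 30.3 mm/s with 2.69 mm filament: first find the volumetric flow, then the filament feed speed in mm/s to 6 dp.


Q = 0.76 * 0.27 * 30.3 = 6.21756 mm^3/s
A_fil = pi*(2.69/2)^2 = 5.68321965 mm^2
v_feed = 6.21756 / 5.68321965 = 1.094021 mm/s


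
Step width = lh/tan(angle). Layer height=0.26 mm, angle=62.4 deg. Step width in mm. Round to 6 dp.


step = 0.26 / tan(62.4) = 0.135925 mm


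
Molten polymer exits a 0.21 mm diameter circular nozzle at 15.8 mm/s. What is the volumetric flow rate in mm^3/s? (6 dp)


A = pi*(0.21/2)^2 = 0.03463606 mm^2
Q = 0.03463606 * 15.8 = 0.54725 mm^3/s


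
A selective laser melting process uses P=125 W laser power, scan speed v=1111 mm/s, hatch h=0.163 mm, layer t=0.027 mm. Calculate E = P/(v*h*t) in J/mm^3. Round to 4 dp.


E = 125 / (1111*0.163*0.027) = 25.5649 J/mm^3


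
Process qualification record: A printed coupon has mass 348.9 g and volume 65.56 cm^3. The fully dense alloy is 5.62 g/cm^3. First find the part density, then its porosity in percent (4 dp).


rho_part = 348.9 / 65.56 = 5.32184259 g/cm^3
Porosity = (1 - 5.32184259/5.62)*100 = 5.3053 %


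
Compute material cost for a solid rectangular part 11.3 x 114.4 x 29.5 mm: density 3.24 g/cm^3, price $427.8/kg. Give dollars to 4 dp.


V = 11.3 * 114.4 * 29.5 = 38135.24 mm^3 = 38.13524 cm^3
Mass = 38.13524 * 3.24 / 1000 = 0.12355818 kg
Cost = 0.12355818 * 427.8 = 52.8582 $


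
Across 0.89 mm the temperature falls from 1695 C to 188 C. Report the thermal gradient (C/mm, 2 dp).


G = (1695-188)/0.89 = 1693.26 C/mm


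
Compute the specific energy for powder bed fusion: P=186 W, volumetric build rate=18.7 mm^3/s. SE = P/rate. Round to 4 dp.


SE = 186 / 18.7 = 9.9465 J/mm^3


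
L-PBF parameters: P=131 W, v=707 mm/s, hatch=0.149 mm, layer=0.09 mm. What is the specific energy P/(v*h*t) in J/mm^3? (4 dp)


Build rate = 707 * 0.149 * 0.09 = 9.48087 mm^3/s
SE = 131 / 9.48087 = 13.8173 J/mm^3


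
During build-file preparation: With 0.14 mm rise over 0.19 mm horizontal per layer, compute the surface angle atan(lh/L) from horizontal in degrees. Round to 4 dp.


angle = atan(0.14/0.19) = 36.3844 degrees


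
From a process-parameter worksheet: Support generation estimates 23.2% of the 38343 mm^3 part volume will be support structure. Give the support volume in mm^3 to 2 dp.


V_support = 38343 * 0.232 = 8895.58 mm^3


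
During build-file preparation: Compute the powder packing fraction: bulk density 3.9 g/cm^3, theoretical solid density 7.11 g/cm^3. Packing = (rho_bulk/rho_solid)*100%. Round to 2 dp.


Packing = (3.9/7.11)*100 = 54.85 %


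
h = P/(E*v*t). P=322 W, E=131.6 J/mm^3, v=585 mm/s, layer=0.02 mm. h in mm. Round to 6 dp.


h = 322 / (131.6*585*0.02) = 0.209129 mm


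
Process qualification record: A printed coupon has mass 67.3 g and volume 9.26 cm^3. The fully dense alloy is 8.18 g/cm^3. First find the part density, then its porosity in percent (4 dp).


rho_part = 67.3 / 9.26 = 7.26781857 g/cm^3
Porosity = (1 - 7.26781857/8.18)*100 = 11.1514 %


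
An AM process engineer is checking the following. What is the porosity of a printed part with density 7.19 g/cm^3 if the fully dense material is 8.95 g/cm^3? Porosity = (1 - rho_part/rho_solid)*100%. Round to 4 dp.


Porosity = (1-7.19/8.95)*100 = 19.6648 %


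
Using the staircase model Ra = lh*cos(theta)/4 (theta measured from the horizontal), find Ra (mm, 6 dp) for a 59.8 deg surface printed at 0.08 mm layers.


Ra = 0.08 * cos(59.8) / 4 = 0.01006 mm


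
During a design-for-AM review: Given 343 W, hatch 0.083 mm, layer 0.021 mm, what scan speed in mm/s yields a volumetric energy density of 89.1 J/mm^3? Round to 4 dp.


v = 343 / (89.1*0.083*0.021) = 2208.61 mm/s


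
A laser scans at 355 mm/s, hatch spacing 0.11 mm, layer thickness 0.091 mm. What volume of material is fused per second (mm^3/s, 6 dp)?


Rate = 355 * 0.11 * 0.091 = 3.55355 mm^3/s


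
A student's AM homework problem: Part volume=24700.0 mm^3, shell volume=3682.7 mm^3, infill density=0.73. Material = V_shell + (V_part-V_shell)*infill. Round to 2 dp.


V_infill = (24700.0 - 3682.7) * 0.73 = 15342.63
V_total = 3682.7 + 15342.63 = 19025.33 mm^3


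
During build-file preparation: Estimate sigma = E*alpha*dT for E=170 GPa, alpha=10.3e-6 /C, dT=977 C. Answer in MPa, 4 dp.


sigma = 170*1000 * 10.3e-6 * 977 = 1710.727 MPa


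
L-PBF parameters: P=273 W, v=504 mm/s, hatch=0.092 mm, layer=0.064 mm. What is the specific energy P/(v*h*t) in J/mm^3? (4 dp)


Build rate = 504 * 0.092 * 0.064 = 2.967552 mm^3/s
SE = 273 / 2.967552 = 91.995 J/mm^3


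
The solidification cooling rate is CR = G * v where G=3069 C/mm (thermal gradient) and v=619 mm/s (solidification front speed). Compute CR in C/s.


CR = 3069 * 619 = 1899711 C/s


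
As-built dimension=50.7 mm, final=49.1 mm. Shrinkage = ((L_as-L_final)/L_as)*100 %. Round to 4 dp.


Shrinkage = ((50.7-49.1)/50.7)*100 = 3.1558 %


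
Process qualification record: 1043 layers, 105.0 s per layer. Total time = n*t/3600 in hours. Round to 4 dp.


t = 1043 * 105.0 / 3600 = 30.4208 hrs


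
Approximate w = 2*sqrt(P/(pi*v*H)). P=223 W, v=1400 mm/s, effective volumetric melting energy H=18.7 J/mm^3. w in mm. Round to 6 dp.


w = 2*sqrt(223/(pi*1400*18.7)) = 0.104141 mm


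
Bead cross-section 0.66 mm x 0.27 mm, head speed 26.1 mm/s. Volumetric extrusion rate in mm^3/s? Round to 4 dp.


Rate = 0.66 * 0.27 * 26.1 = 4.651 mm^3/s


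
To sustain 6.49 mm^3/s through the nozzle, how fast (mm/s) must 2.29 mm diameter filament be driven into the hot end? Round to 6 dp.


A = pi*(2.29/2)^2 = 4.118707
v = 6.49 / 4.118707 = 1.575737 mm/s


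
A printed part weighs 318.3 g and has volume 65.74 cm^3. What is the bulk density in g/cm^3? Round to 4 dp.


rho = 318.3 / 65.74 = 4.8418 g/cm^3


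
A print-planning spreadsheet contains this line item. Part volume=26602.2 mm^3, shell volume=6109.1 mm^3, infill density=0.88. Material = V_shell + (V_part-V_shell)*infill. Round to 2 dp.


V_infill = (26602.2 - 6109.1) * 0.88 = 18033.93
V_total = 6109.1 + 18033.93 = 24143.03 mm^3


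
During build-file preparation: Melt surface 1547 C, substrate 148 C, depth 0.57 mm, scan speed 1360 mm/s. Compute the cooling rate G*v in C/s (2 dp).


G = (1547-148)/0.57 = 2454.38596491 C/mm
CR = 2454.38596491 * 1360 = 3337964.91 C/s


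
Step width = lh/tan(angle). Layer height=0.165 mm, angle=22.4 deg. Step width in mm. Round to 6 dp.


step = 0.165 / tan(22.4) = 0.40032 mm


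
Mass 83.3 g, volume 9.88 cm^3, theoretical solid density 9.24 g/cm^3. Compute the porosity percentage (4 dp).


rho_part = 83.3 / 9.88 = 8.43117409 g/cm^3
Porosity = (1 - 8.43117409/9.24)*100 = 8.7535 %


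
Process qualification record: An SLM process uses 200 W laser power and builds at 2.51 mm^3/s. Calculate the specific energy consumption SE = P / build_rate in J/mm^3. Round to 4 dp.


SE = 200 / 2.51 = 79.6813 J/mm^3


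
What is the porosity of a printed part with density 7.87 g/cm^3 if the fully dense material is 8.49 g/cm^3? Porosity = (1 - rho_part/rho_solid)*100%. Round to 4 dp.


Porosity = (1-7.87/8.49)*100 = 7.3027 %


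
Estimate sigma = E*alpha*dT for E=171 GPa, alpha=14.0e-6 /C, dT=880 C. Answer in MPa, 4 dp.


sigma = 171*1000 * 14.0e-6 * 880 = 2106.72 MPa


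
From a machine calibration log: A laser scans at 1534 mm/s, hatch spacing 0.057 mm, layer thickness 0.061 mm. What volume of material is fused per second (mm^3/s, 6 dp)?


Rate = 1534 * 0.057 * 0.061 = 5.333718 mm^3/s


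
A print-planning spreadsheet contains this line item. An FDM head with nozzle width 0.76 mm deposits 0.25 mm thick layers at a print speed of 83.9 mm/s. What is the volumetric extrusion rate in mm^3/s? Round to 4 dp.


Rate = 0.76 * 0.25 * 83.9 = 15.941 mm^3/s


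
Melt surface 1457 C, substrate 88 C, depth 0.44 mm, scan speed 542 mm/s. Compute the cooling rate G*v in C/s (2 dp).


G = (1457-88)/0.44 = 3111.36363636 C/mm
CR = 3111.36363636 * 542 = 1686359.09 C/s


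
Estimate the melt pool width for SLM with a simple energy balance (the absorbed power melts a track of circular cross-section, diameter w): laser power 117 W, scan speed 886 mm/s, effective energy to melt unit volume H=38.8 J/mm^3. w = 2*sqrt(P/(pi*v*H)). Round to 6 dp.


w = 2*sqrt(117/(pi*886*38.8)) = 0.065829 mm


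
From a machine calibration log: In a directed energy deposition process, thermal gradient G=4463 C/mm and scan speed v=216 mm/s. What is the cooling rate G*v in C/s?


CR = 4463 * 216 = 964008 C/s


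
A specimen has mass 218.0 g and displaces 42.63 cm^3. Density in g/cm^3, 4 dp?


rho = 218.0 / 42.63 = 5.1138 g/cm^3


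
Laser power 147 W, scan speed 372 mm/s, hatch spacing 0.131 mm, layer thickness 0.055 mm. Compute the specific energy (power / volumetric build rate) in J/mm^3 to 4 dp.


Build rate = 372 * 0.131 * 0.055 = 2.68026 mm^3/s
SE = 147 / 2.68026 = 54.8454 J/mm^3


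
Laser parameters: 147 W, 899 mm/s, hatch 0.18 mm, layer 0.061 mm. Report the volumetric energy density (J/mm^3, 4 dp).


E = 147 / (899*0.18*0.061) = 14.8921 J/mm^3


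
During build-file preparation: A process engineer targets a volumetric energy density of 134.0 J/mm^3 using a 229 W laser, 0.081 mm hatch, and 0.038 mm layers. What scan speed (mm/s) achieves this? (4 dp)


v = 229 / (134.0*0.081*0.038) = 555.2161 mm/s


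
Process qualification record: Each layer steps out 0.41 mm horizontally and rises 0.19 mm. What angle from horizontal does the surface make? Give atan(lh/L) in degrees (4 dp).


angle = atan(0.19/0.41) = 24.8637 degrees


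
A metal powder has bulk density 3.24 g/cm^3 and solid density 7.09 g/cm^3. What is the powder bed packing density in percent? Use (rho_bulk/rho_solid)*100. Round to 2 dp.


Packing = (3.24/7.09)*100 = 45.7 %


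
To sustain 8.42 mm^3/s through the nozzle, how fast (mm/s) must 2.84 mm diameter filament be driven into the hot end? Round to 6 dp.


A = pi*(2.84/2)^2 = 6.334707
v = 8.42 / 6.334707 = 1.329185 mm/s


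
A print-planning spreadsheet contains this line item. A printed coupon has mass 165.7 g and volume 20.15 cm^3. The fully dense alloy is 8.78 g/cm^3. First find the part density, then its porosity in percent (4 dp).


rho_part = 165.7 / 20.15 = 8.22332506 g/cm^3
Porosity = (1 - 8.22332506/8.78)*100 = 6.3403 %


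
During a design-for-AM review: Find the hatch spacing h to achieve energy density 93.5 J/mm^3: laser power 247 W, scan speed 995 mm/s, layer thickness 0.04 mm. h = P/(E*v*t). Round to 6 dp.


h = 247 / (93.5*995*0.04) = 0.066375 mm


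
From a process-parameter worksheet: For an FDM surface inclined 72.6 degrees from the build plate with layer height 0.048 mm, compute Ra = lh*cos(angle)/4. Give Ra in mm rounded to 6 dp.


Ra = 0.048 * cos(72.6) / 4 = 0.003588 mm


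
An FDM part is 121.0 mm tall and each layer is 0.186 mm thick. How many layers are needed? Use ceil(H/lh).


Layers = ceil(121.0/0.186) = 651


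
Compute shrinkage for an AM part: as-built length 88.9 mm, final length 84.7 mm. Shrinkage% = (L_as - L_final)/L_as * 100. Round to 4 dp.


Shrinkage = ((88.9-84.7)/88.9)*100 = 4.7244 %


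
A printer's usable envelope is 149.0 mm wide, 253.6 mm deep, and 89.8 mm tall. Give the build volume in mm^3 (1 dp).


V = 149.0 * 253.6 * 89.8 = 3393218.7 mm^3


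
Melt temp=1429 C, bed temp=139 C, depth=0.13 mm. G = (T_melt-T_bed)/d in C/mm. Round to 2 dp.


G = (1429-139)/0.13 = 9923.08 C/mm


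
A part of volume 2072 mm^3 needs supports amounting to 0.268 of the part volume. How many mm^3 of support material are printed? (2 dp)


V_support = 2072 * 0.268 = 555.3 mm^3


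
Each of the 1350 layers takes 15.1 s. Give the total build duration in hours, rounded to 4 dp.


t = 1350 * 15.1 / 3600 = 5.6625 hrs


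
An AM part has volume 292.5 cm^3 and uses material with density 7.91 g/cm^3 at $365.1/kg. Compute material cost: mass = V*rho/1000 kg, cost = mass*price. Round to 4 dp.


Mass = 292.5*7.91/1000 = 2.313675 kg
Cost = 2.313675 * 365.1 = 844.7227 $


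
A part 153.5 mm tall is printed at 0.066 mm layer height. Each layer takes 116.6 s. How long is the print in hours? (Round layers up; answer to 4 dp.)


Layers = ceil(153.5/0.066) = 2326
t = 2326 * 116.6 / 3600 = 75.3366 hrs


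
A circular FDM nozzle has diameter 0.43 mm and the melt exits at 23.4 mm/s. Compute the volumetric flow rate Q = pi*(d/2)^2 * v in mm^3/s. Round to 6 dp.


A = pi*(0.43/2)^2 = 0.14522012 mm^2
Q = 0.14522012 * 23.4 = 3.398151 mm^3/s


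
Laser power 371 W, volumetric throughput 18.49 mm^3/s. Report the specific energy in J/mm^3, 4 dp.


SE = 371 / 18.49 = 20.0649 J/mm^3


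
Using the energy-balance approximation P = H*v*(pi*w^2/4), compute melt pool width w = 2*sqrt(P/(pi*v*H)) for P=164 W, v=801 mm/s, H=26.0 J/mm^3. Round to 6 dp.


w = 2*sqrt(164/(pi*801*26.0)) = 0.100132 mm


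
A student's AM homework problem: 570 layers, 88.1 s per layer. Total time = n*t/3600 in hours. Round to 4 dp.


t = 570 * 88.1 / 3600 = 13.9492 hrs


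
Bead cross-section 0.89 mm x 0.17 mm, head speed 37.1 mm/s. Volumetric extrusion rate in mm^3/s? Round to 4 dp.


Rate = 0.89 * 0.17 * 37.1 = 5.6132 mm^3/s


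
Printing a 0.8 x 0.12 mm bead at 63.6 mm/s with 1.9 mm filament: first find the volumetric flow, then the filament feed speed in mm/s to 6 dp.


Q = 0.8 * 0.12 * 63.6 = 6.1056 mm^3/s
A_fil = pi*(1.9/2)^2 = 2.83528737 mm^2
v_feed = 6.1056 / 2.83528737 = 2.153433 mm/s


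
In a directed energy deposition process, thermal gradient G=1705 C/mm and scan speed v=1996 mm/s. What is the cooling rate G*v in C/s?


CR = 1705 * 1996 = 3403180 C/s


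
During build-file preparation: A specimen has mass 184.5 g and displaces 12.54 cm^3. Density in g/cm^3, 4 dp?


rho = 184.5 / 12.54 = 14.7129 g/cm^3


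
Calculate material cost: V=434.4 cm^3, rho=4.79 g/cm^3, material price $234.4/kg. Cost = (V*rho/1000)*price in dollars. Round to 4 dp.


Mass = 434.4*4.79/1000 = 2.080776 kg
Cost = 2.080776 * 234.4 = 487.7339 $


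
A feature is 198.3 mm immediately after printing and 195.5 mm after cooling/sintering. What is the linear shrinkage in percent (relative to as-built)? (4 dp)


Shrinkage = ((198.3-195.5)/198.3)*100 = 1.412 %


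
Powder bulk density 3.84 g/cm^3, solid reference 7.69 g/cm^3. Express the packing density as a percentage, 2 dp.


Packing = (3.84/7.69)*100 = 49.93 %


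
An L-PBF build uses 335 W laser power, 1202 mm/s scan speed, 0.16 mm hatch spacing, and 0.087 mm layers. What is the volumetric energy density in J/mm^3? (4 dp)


E = 335 / (1202*0.16*0.087) = 20.0217 J/mm^3


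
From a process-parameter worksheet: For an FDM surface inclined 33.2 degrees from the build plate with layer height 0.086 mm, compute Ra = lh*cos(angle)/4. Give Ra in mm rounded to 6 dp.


Ra = 0.086 * cos(33.2) / 4 = 0.01799 mm


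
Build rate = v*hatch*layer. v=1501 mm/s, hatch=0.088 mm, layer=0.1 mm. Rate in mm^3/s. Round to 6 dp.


Rate = 1501 * 0.088 * 0.1 = 13.2088 mm^3/s


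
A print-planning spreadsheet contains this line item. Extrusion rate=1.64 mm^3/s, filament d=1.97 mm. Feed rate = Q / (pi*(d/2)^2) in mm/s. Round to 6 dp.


A = pi*(1.97/2)^2 = 3.048052
v = 1.64 / 3.048052 = 0.538049 mm/s


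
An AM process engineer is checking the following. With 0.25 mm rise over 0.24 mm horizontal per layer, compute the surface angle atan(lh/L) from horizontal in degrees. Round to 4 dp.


angle = atan(0.25/0.24) = 46.1691 degrees


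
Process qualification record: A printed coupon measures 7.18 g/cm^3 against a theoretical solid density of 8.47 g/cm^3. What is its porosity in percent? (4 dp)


Porosity = (1-7.18/8.47)*100 = 15.2302 %


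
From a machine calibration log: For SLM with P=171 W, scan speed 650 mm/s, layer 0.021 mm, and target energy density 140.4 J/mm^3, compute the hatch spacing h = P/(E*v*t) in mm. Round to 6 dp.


h = 171 / (140.4*650*0.021) = 0.089227 mm


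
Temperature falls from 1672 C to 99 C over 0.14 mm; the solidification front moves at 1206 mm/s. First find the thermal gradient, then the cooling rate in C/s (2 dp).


G = (1672-99)/0.14 = 11235.71428571 C/mm
CR = 11235.71428571 * 1206 = 13550271.43 C/s


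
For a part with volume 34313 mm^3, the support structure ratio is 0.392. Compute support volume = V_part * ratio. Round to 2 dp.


V_support = 34313 * 0.392 = 13450.7 mm^3


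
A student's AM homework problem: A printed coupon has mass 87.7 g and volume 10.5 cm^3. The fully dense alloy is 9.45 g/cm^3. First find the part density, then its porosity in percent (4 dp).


rho_part = 87.7 / 10.5 = 8.35238095 g/cm^3
Porosity = (1 - 8.35238095/9.45)*100 = 11.615 %


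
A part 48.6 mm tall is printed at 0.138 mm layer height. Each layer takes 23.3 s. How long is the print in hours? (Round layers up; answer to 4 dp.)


Layers = ceil(48.6/0.138) = 353
t = 353 * 23.3 / 3600 = 2.2847 hrs


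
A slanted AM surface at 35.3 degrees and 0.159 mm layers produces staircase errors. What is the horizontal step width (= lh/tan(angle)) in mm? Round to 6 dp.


step = 0.159 / tan(35.3) = 0.224564 mm


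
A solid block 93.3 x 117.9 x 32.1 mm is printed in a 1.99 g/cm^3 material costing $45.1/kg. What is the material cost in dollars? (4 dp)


V = 93.3 * 117.9 * 32.1 = 353102.247 mm^3 = 353.102247 cm^3
Mass = 353.102247 * 1.99 / 1000 = 0.70267347 kg
Cost = 0.70267347 * 45.1 = 31.6906 $


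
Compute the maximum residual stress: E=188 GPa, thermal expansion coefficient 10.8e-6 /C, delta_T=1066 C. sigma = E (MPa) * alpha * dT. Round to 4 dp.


sigma = 188*1000 * 10.8e-6 * 1066 = 2164.4064 MPa


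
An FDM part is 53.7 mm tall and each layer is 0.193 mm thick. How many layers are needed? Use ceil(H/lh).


Layers = ceil(53.7/0.193) = 279


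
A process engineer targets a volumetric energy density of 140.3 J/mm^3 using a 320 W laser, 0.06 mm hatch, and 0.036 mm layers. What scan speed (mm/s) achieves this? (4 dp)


v = 320 / (140.3*0.06*0.036) = 1055.9383 mm/s


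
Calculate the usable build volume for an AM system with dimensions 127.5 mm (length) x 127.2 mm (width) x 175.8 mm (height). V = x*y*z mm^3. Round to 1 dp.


V = 127.5 * 127.2 * 175.8 = 2851124.4 mm^3


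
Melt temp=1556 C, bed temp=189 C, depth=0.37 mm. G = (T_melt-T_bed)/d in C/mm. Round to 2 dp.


G = (1556-189)/0.37 = 3694.59 C/mm


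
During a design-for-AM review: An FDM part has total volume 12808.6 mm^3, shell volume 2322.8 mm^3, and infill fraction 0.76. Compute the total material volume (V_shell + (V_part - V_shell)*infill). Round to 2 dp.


V_infill = (12808.6 - 2322.8) * 0.76 = 7969.21
V_total = 2322.8 + 7969.21 = 10292.01 mm^3


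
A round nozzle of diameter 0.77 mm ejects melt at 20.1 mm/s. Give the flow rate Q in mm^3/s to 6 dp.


A = pi*(0.77/2)^2 = 0.46566257 mm^2
Q = 0.46566257 * 20.1 = 9.359818 mm^3/s


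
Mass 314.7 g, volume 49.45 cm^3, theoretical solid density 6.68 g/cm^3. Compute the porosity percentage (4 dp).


rho_part = 314.7 / 49.45 = 6.36400404 g/cm^3
Porosity = (1 - 6.36400404/6.68)*100 = 4.7305 %


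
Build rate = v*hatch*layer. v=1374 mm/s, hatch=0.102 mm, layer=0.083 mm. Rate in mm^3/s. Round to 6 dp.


Rate = 1374 * 0.102 * 0.083 = 11.632284 mm^3/s


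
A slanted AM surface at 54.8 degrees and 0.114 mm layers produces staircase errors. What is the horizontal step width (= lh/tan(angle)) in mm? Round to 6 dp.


step = 0.114 / tan(54.8) = 0.080418 mm


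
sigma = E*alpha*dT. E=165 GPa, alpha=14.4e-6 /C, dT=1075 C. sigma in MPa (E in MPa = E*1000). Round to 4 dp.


sigma = 165*1000 * 14.4e-6 * 1075 = 2554.2 MPa


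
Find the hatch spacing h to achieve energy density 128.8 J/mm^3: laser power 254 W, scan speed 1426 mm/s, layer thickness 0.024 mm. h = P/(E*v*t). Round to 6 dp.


h = 254 / (128.8*1426*0.024) = 0.057622 mm


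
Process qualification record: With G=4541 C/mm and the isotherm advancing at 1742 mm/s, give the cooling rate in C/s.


CR = 4541 * 1742 = 7910422 C/s


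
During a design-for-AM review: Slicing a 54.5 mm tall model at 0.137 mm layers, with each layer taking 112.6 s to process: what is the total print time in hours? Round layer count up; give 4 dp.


Layers = ceil(54.5/0.137) = 398
t = 398 * 112.6 / 3600 = 12.4486 hrs


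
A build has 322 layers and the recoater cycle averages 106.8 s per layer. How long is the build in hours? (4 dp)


t = 322 * 106.8 / 3600 = 9.5527 hrs


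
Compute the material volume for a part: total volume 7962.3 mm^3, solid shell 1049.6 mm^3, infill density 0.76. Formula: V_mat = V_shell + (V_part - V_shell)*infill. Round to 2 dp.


V_infill = (7962.3 - 1049.6) * 0.76 = 5253.65
V_total = 1049.6 + 5253.65 = 6303.25 mm^3


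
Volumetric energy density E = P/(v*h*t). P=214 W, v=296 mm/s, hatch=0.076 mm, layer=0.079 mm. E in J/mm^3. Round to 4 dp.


E = 214 / (296*0.076*0.079) = 120.4152 J/mm^3


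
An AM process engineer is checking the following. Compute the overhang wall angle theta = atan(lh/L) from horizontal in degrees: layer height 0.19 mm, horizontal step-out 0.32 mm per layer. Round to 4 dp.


angle = atan(0.19/0.32) = 30.6997 degrees


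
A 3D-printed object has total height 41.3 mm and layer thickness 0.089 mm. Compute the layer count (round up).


Layers = ceil(41.3/0.089) = 465


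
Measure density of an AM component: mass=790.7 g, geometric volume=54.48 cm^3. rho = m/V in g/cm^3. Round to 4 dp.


rho = 790.7 / 54.48 = 14.5136 g/cm^3


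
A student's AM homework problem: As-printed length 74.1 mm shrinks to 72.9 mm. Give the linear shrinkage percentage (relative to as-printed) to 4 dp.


Shrinkage = ((74.1-72.9)/74.1)*100 = 1.6194 %


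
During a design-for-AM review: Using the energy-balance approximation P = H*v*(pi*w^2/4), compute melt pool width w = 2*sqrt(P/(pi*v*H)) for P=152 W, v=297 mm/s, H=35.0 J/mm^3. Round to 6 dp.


w = 2*sqrt(152/(pi*297*35.0)) = 0.136447 mm
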